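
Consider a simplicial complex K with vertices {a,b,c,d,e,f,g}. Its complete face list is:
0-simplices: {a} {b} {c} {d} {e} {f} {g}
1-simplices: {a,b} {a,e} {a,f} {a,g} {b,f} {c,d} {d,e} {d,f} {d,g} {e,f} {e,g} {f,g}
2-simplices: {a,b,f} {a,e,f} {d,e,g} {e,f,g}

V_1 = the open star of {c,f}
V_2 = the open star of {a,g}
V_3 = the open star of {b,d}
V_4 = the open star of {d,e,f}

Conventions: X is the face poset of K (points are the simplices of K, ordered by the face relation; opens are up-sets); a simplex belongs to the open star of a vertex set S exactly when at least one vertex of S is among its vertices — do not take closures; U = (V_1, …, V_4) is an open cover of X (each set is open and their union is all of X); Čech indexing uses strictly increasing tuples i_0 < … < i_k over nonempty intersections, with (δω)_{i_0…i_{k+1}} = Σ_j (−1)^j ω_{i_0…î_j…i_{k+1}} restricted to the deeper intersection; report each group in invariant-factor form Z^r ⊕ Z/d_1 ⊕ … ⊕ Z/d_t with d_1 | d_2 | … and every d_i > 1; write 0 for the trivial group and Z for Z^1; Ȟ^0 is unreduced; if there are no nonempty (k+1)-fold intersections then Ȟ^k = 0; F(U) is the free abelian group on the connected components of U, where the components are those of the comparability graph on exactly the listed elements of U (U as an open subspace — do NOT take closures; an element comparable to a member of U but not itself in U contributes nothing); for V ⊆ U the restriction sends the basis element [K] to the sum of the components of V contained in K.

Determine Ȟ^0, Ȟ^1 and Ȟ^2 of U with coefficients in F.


Ȟ^0 = Z,  Ȟ^1 = Z,  Ȟ^2 = 0

nonempty overlaps:
  V1={{c},{f},{a,f},{b,f},{c,d},{d,f},{e,f},{f,g},{a,b,f},{a,e,f},{e,f,g}} V2={{a},{g},{a,b},{a,e},{a,f},{a,g},{d,g},{e,g},{f,g},{a,b,f},{a,e,f},{d,e,g},{e,f,g}} V3={{b},{d},{a,b},{b,f},{c,d},{d,e},{d,f},{d,g},{a,b,f},{d,e,g}} V4={{d},{e},{f},{a,e},{a,f},{b,f},{c,d},{d,e},{d,f},{d,g},{e,f},{e,g},{f,g},{a,b,f},{a,e,f},{d,e,g},{e,f,g}}
  V12={{a,f},{f,g},{a,b,f},{a,e,f},{e,f,g}} V13={{b,f},{c,d},{d,f},{a,b,f}} V14={{f},{a,f},{b,f},{c,d},{d,f},{e,f},{f,g},{a,b,f},{a,e,f},{e,f,g}} V23={{a,b},{d,g},{a,b,f},{d,e,g}} V24={{a,e},{a,f},{d,g},{e,g},{f,g},{a,b,f},{a,e,f},{d,e,g},{e,f,g}} V34={{d},{b,f},{c,d},{d,e},{d,f},{d,g},{a,b,f},{d,e,g}}
  V123={{a,b,f}} V124={{a,f},{f,g},{a,b,f},{a,e,f},{e,f,g}} V134={{b,f},{c,d},{d,f},{a,b,f}} V234={{d,g},{a,b,f},{d,e,g}}
  V1234={{a,b,f}}
components per intersection:
  V1: {{c},{c,d}} {{f},{a,f},{b,f},{d,f},{e,f},{f,g},{a,b,f},{a,e,f},{e,f,g}}
  V2: {{a},{g},{a,b},{a,e},{a,f},{a,g},{d,g},{e,g},{f,g},{a,b,f},{a,e,f},{d,e,g},{e,f,g}}
  V3: {{b},{a,b},{b,f},{a,b,f}} {{d},{c,d},{d,e},{d,f},{d,g},{d,e,g}}
  V4: {{d},{e},{f},{a,e},{a,f},{b,f},{c,d},{d,e},{d,f},{d,g},{e,f},{e,g},{f,g},{a,b,f},{a,e,f},{d,e,g},{e,f,g}}
  V12: {{a,f},{a,b,f},{a,e,f}} {{f,g},{e,f,g}}
  V13: {{b,f},{a,b,f}} {{c,d}} {{d,f}}
  V14: {{f},{a,f},{b,f},{d,f},{e,f},{f,g},{a,b,f},{a,e,f},{e,f,g}} {{c,d}}
  V23: {{a,b},{a,b,f}} {{d,g},{d,e,g}}
  V24: {{a,e},{a,f},{a,b,f},{a,e,f}} {{d,g},{e,g},{f,g},{d,e,g},{e,f,g}}
  V34: {{d},{c,d},{d,e},{d,f},{d,g},{d,e,g}} {{b,f},{a,b,f}}
  V123: {{a,b,f}}
  V124: {{a,f},{a,b,f},{a,e,f}} {{f,g},{e,f,g}}
  V134: {{b,f},{a,b,f}} {{c,d}} {{d,f}}
  V234: {{d,g},{d,e,g}} {{a,b,f}}
  V1234: {{a,b,f}}
C dims 6,13,8,1; δ0: rk 5, SNF 1^5; δ1: rk 7, SNF 1^7; δ2: rk 1, SNF 1^1
degree 0: 6−5−0 = 1 → Ȟ^0 ≅ Z
degree 1: 13−7−5 = 1 → Ȟ^1 ≅ Z
degree 2: 8−1−7 = 0 → Ȟ^2 ≅ 0


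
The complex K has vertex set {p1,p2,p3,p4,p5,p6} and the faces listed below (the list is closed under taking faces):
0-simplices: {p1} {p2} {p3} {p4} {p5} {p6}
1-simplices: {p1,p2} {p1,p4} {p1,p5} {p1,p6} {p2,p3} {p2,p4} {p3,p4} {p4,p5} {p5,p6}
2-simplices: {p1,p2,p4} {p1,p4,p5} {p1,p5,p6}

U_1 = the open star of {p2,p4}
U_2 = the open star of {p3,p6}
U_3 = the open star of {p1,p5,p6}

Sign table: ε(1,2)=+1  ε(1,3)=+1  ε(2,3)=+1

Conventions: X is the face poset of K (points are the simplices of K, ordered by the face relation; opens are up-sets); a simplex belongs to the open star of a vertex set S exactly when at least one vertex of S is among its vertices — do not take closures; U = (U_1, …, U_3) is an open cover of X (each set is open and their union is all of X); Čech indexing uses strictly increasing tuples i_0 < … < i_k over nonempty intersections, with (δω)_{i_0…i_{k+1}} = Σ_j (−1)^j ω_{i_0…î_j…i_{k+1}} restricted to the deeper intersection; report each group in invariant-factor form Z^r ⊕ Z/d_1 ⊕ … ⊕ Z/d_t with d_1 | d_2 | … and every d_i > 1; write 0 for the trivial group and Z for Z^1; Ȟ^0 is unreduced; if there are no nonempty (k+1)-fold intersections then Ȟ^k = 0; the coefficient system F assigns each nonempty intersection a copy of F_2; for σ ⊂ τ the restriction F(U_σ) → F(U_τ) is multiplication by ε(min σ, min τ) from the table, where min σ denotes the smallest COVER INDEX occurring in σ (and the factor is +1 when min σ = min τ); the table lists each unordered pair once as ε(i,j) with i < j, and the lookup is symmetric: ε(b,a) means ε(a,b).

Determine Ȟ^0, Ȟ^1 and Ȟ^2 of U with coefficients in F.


nerve simplices:
  U1={{p2},{p4},{p1,p2},{p1,p4},{p2,p3},{p2,p4},{p3,p4},{p4,p5},{p1,p2,p4},{p1,p4,p5}} U2={{p3},{p6},{p1,p6},{p2,p3},{p3,p4},{p5,p6},{p1,p5,p6}} U3={{p1},{p5},{p6},{p1,p2},{p1,p4},{p1,p5},{p1,p6},{p4,p5},{p5,p6},{p1,p2,p4},{p1,p4,p5},{p1,p5,p6}}
  U12={{p2,p3},{p3,p4}} U13={{p1,p2},{p1,p4},{p4,p5},{p1,p2,p4},{p1,p4,p5}} U23={{p6},{p1,p6},{p5,p6},{p1,p5,p6}}
C dims 3,3; δ0: rk_F2 2
degree 0: 3−2−0 = 1 → Ȟ^0 ≅ Z/2
degree 1: 3−0−2 = 1 → Ȟ^1 ≅ Z/2
degree 2: 0−0−0 = 0 → Ȟ^2 ≅ 0

Ȟ^0 = Z/2,  Ȟ^1 = Z/2,  Ȟ^2 = 0


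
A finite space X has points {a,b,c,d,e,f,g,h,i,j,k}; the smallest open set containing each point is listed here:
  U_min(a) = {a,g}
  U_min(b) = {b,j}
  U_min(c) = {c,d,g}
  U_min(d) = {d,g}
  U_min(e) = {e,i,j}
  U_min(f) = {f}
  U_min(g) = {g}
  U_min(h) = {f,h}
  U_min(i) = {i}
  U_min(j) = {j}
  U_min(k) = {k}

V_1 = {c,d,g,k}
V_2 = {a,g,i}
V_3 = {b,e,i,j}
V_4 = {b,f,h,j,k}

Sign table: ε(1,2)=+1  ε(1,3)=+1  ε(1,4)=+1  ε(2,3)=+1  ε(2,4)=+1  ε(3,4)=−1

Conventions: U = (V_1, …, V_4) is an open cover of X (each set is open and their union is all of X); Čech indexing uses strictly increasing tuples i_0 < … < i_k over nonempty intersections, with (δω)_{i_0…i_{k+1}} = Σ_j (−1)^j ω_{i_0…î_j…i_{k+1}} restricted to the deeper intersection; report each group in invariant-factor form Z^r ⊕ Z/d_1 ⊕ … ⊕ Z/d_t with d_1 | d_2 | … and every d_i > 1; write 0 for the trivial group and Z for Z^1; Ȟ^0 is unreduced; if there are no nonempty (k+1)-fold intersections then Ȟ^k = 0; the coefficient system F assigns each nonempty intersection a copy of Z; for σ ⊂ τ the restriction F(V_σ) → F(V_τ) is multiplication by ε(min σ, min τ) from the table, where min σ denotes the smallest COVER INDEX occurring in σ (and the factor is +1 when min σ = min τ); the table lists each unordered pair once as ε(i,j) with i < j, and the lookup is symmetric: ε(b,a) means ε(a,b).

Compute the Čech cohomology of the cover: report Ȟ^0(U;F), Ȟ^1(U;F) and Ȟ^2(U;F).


Ȟ^0 = 0, Ȟ^1 = Z/2, Ȟ^2 = 0

nerve simplices:
  V12={g} V14={k} V23={i} V34={b,j}
C dims 4,4; δ0: rk 4, SNF 1^3·2
degree 0: 4−4−0 = 0 → Ȟ^0 ≅ 0
degree 1: 4−0−4 = 0 plus torsion [2] → Ȟ^1 ≅ Z/2
degree 2: 0−0−0 = 0 → Ȟ^2 ≅ 0


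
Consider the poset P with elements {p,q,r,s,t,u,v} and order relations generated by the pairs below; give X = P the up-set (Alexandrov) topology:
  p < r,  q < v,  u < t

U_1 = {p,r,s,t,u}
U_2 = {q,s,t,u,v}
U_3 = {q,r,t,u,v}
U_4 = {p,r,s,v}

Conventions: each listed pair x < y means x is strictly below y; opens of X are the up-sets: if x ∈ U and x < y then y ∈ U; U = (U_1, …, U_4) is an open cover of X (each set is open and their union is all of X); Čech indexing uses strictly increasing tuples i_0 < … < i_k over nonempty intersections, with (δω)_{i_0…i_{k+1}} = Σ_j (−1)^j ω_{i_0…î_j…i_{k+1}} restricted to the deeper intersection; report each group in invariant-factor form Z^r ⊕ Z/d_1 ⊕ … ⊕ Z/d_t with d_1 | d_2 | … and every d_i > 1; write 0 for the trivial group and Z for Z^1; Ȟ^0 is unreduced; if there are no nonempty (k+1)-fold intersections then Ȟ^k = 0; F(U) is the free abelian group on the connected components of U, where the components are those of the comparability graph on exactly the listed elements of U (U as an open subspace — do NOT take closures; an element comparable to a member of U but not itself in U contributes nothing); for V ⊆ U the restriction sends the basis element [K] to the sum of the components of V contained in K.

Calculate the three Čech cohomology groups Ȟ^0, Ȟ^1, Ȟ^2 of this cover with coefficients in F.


intersection data:
  U12={s,t,u} U13={r,t,u} U14={p,r,s} U23={q,t,u,v} U24={s,v} U34={r,v}
  U123={t,u} U124={s} U134={r} U234={v}
components per intersection:
  U1: {p,r} {s} {t,u}
  U2: {q,v} {s} {t,u}
  U3: {q,v} {r} {t,u}
  U4: {p,r} {s} {v}
  U12: {s} {t,u}
  U13: {r} {t,u}
  U14: {p,r} {s}
  U23: {q,v} {t,u}
  U24: {s} {v}
  U34: {r} {v}
  U123: {t,u}
  U124: {s}
  U134: {r}
  U234: {v}
C dims 12,12,4; δ0: rk 8, SNF 1^8; δ1: rk 4, SNF 1^4
Ȟ^0 = (12 − 8) − 0 = 4, so Ȟ^0 ≅ Z^4
Ȟ^1 = (12 − 4) − 8 = 0, so Ȟ^1 ≅ 0
Ȟ^2 = (4 − 0) − 4 = 0, so Ȟ^2 ≅ 0

Ȟ^0(U;F) ≅ Z^4,  Ȟ^1(U;F) ≅ 0,  Ȟ^2(U;F) ≅ 0


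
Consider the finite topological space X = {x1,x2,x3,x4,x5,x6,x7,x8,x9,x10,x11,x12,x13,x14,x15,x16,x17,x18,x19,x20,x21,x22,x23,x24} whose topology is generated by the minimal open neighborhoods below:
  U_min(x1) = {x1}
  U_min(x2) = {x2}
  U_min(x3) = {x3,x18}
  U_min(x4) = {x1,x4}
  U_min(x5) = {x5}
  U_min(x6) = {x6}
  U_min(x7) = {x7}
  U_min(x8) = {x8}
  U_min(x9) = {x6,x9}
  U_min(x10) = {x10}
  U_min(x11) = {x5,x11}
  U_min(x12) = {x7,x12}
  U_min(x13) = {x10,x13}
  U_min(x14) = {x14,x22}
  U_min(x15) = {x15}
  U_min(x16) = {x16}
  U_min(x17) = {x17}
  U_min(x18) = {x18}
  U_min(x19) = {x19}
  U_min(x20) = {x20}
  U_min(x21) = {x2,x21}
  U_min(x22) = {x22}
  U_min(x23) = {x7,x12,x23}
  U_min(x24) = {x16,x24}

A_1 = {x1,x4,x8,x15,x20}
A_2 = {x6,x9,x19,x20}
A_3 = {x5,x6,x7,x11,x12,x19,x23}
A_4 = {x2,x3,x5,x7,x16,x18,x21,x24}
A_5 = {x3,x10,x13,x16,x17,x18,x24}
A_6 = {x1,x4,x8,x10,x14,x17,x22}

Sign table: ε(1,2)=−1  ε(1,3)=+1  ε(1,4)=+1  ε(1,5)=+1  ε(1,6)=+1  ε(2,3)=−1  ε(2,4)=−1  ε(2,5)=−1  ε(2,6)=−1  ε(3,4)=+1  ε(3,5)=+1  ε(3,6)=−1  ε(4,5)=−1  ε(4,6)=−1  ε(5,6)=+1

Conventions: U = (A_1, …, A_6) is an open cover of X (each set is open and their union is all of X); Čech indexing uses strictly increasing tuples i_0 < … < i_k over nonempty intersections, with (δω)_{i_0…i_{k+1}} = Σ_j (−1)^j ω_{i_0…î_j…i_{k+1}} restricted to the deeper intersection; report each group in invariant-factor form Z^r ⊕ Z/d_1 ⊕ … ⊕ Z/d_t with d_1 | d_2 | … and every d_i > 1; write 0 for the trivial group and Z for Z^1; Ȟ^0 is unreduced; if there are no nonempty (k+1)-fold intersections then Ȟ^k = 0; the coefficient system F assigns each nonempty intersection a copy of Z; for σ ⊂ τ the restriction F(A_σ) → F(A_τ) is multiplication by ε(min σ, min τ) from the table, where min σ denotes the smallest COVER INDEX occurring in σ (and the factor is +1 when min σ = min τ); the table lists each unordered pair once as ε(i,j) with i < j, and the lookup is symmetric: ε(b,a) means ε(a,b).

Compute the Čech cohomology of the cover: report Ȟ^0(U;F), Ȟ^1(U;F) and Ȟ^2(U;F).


Ȟ^0(U;F) ≅ 0,  Ȟ^1(U;F) ≅ Z/2,  Ȟ^2(U;F) ≅ 0

nerve simplices:
  A12={x20} A16={x1,x4,x8} A23={x6,x19} A34={x5,x7} A45={x3,x16,x18,x24} A56={x10,x17}
C dims 6,6; δ0: rk 6, SNF 1^5·2
degree 0: 6−6−0 = 0 → Ȟ^0 ≅ 0
degree 1: 6−0−6 = 0 plus torsion [2] → Ȟ^1 ≅ Z/2
degree 2: 0−0−0 = 0 → Ȟ^2 ≅ 0


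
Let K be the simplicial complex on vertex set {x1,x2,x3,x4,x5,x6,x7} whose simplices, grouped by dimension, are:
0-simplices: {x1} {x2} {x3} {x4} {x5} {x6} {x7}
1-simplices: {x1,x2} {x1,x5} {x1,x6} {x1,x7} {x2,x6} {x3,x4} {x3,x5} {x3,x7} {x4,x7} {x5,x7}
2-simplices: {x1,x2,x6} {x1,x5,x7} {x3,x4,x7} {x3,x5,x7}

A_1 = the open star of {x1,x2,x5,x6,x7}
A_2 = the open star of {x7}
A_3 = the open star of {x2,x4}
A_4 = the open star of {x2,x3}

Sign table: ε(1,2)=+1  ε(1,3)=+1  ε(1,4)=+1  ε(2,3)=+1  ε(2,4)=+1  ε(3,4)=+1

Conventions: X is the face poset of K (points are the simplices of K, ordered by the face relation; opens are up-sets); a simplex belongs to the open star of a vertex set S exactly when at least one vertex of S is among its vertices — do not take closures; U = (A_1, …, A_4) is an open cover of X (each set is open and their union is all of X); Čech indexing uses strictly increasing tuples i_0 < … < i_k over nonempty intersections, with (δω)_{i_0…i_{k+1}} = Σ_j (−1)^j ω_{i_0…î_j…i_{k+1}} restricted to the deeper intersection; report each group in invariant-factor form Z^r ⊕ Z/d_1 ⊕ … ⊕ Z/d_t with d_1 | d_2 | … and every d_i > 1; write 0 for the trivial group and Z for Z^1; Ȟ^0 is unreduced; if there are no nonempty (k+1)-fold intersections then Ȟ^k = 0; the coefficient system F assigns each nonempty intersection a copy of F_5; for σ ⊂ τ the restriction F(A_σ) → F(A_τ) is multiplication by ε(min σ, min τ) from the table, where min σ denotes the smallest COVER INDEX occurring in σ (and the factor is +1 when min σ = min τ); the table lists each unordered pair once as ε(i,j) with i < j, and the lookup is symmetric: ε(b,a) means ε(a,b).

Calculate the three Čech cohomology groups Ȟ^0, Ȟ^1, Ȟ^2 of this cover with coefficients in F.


nerve of the cover:
  A1={{x1},{x2},{x5},{x6},{x7},{x1,x2},{x1,x5},{x1,x6},{x1,x7},{x2,x6},{x3,x5},{x3,x7},{x4,x7},{x5,x7},{x1,x2,x6},{x1,x5,x7},{x3,x4,x7},{x3,x5,x7}} A2={{x7},{x1,x7},{x3,x7},{x4,x7},{x5,x7},{x1,x5,x7},{x3,x4,x7},{x3,x5,x7}} A3={{x2},{x4},{x1,x2},{x2,x6},{x3,x4},{x4,x7},{x1,x2,x6},{x3,x4,x7}} A4={{x2},{x3},{x1,x2},{x2,x6},{x3,x4},{x3,x5},{x3,x7},{x1,x2,x6},{x3,x4,x7},{x3,x5,x7}}
  A12={{x7},{x1,x7},{x3,x7},{x4,x7},{x5,x7},{x1,x5,x7},{x3,x4,x7},{x3,x5,x7}} A13={{x2},{x1,x2},{x2,x6},{x4,x7},{x1,x2,x6},{x3,x4,x7}} A14={{x2},{x1,x2},{x2,x6},{x3,x5},{x3,x7},{x1,x2,x6},{x3,x4,x7},{x3,x5,x7}} A23={{x4,x7},{x3,x4,x7}} A24={{x3,x7},{x3,x4,x7},{x3,x5,x7}} A34={{x2},{x1,x2},{x2,x6},{x3,x4},{x1,x2,x6},{x3,x4,x7}}
  A123={{x4,x7},{x3,x4,x7}} A124={{x3,x7},{x3,x4,x7},{x3,x5,x7}} A134={{x2},{x1,x2},{x2,x6},{x1,x2,x6},{x3,x4,x7}} A234={{x3,x4,x7}}
  A1234={{x3,x4,x7}}
C dims 4,6,4,1; δ0: rk_F5 3; δ1: rk_F5 3; δ2: rk_F5 1
Ȟ^0 = (4 − 3) − 0 = 1, so Ȟ^0 ≅ Z/5
Ȟ^1 = (6 − 3) − 3 = 0, so Ȟ^1 ≅ 0
Ȟ^2 = (4 − 1) − 3 = 0, so Ȟ^2 ≅ 0

Ȟ^0 ≅ Z/5, Ȟ^1 ≅ 0, Ȟ^2 ≅ 0


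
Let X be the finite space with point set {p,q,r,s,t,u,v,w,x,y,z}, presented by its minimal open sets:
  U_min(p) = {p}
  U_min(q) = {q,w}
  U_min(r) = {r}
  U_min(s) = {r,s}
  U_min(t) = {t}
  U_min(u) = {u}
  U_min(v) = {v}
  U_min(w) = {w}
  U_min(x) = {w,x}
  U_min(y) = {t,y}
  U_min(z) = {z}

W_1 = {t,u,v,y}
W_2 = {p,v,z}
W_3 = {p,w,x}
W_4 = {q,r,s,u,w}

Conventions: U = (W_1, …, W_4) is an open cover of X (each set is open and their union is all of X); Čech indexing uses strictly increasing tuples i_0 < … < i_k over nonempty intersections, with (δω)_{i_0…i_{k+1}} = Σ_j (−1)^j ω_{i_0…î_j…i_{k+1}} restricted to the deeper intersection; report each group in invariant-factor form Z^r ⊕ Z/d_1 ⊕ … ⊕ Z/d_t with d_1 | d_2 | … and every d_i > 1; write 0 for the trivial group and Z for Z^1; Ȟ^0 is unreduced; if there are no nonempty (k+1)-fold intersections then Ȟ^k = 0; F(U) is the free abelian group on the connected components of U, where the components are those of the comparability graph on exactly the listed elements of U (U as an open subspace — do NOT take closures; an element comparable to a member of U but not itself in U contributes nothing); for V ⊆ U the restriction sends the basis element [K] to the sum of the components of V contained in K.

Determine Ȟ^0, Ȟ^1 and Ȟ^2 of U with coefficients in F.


Ȟ^0(U;F) ≅ Z^7,  Ȟ^1(U;F) ≅ 0,  Ȟ^2(U;F) ≅ 0

intersection data:
  W12={v} W14={u} W23={p} W34={w}
components per intersection:
  W1: {t,y} {u} {v}
  W2: {p} {v} {z}
  W3: {p} {w,x}
  W4: {q,w} {r,s} {u}
  W12: {v}
  W14: {u}
  W23: {p}
  W34: {w}
C dims 11,4; δ0: rk 4, SNF 1^4
Ȟ^0 = (11 − 4) − 0 = 7, so Ȟ^0 ≅ Z^7
Ȟ^1 = (4 − 0) − 4 = 0, so Ȟ^1 ≅ 0
Ȟ^2 = (0 − 0) − 0 = 0, so Ȟ^2 ≅ 0


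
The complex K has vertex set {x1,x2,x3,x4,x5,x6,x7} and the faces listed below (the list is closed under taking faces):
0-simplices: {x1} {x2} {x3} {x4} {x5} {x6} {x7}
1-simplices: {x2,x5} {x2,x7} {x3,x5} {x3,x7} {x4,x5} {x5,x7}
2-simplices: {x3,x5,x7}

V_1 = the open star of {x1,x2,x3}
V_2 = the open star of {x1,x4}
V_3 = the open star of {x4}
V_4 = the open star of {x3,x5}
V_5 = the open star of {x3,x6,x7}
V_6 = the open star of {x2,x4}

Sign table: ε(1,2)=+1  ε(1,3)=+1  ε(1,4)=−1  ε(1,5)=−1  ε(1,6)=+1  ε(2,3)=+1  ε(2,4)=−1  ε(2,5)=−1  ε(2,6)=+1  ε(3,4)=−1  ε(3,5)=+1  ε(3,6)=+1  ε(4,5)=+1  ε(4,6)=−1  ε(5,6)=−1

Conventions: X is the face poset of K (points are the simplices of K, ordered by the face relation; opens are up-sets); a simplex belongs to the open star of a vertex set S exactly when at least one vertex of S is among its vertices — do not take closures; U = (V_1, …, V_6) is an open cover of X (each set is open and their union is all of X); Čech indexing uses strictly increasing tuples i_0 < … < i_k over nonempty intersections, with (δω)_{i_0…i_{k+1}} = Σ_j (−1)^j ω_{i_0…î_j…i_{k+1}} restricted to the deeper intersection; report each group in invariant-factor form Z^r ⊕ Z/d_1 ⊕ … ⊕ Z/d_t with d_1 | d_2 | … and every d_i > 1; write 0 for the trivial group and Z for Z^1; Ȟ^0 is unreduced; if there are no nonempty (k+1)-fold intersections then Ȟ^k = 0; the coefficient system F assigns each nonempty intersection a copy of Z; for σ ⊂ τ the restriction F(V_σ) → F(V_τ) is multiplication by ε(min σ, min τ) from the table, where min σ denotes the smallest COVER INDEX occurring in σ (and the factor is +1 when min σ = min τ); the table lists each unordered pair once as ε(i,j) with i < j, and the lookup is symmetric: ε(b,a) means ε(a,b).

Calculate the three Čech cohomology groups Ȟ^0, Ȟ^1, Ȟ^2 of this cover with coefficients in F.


Ȟ^0 = Z, Ȟ^1 = Z, Ȟ^2 = 0

nerve simplices:
  V1={{x1},{x2},{x3},{x2,x5},{x2,x7},{x3,x5},{x3,x7},{x3,x5,x7}} V2={{x1},{x4},{x4,x5}} V3={{x4},{x4,x5}} V4={{x3},{x5},{x2,x5},{x3,x5},{x3,x7},{x4,x5},{x5,x7},{x3,x5,x7}} V5={{x3},{x6},{x7},{x2,x7},{x3,x5},{x3,x7},{x5,x7},{x3,x5,x7}} V6={{x2},{x4},{x2,x5},{x2,x7},{x4,x5}}
  V12={{x1}} V14={{x3},{x2,x5},{x3,x5},{x3,x7},{x3,x5,x7}} V15={{x3},{x2,x7},{x3,x5},{x3,x7},{x3,x5,x7}} V16={{x2},{x2,x5},{x2,x7}} V23={{x4},{x4,x5}} V24={{x4,x5}} V26={{x4},{x4,x5}} V34={{x4,x5}} V36={{x4},{x4,x5}} V45={{x3},{x3,x5},{x3,x7},{x5,x7},{x3,x5,x7}} V46={{x2,x5},{x4,x5}} V56={{x2,x7}}
  V145={{x3},{x3,x5},{x3,x7},{x3,x5,x7}} V146={{x2,x5}} V156={{x2,x7}} V234={{x4,x5}} V236={{x4},{x4,x5}} V246={{x4,x5}} V346={{x4,x5}}
  V2346={{x4,x5}}
C dims 6,12,7,1; δ0: rk 5, SNF 1^5; δ1: rk 6, SNF 1^6; δ2: rk 1, SNF 1^1
degree 0: 6−5−0 = 1 → Ȟ^0 ≅ Z
degree 1: 12−6−5 = 1 → Ȟ^1 ≅ Z
degree 2: 7−1−6 = 0 → Ȟ^2 ≅ 0


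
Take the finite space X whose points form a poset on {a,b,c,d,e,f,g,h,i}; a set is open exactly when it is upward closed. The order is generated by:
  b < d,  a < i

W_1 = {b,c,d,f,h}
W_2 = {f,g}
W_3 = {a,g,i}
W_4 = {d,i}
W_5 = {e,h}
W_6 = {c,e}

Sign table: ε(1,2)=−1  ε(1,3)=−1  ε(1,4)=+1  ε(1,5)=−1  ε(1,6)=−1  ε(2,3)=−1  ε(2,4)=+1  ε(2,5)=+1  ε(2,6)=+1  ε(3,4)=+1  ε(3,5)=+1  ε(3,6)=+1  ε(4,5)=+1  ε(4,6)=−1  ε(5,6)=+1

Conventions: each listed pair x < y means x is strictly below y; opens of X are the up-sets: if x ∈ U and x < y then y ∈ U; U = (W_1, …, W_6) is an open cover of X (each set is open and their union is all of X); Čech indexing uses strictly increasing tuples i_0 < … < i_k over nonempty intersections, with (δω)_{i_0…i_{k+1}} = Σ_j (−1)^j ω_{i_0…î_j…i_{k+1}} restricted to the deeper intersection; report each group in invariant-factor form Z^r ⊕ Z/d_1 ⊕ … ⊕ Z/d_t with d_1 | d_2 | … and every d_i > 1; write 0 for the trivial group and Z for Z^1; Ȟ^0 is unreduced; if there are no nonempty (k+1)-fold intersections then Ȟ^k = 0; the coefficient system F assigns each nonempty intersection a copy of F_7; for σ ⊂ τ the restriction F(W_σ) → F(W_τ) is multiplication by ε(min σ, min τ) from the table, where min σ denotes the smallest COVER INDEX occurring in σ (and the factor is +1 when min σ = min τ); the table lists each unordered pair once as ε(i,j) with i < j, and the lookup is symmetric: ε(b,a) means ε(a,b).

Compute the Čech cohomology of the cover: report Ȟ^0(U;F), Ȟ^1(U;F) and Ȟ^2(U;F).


Ȟ^0 = Z/7; Ȟ^1 = Z/7 ⊕ Z/7; Ȟ^2 = 0

nonempty intersections:
  W12={f} W14={d} W15={h} W16={c} W23={g} W34={i} W56={e}
C dims 6,7; δ0: rk_F7 5
Ȟ^0: (6−5)−0=1 ⇒ Z/7
Ȟ^1: (7−0)−5=2 ⇒ Z/7 ⊕ Z/7
Ȟ^2: (0−0)−0=0 ⇒ 0


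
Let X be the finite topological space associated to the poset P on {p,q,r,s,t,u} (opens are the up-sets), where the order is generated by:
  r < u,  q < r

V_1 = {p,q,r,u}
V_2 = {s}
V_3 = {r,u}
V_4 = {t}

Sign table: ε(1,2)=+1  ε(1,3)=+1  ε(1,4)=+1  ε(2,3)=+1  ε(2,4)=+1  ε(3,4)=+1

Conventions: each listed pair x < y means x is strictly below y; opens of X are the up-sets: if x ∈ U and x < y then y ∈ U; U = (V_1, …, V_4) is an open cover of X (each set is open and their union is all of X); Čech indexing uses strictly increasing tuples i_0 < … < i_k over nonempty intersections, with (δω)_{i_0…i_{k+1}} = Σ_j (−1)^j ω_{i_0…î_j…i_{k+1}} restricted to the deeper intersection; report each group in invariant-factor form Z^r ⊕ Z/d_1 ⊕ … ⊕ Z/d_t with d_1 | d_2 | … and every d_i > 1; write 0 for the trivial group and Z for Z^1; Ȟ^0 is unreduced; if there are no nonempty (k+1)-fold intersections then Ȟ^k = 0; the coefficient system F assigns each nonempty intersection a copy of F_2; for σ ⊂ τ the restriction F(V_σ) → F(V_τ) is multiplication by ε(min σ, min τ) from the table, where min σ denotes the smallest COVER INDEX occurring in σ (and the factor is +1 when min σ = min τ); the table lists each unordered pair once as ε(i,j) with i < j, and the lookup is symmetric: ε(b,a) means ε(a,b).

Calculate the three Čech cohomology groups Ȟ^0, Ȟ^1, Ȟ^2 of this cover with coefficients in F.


nonempty intersections:
  V13={r,u}
C dims 4,1; δ0: rk_F2 1
Ȟ^0: (4−1)−0=3 ⇒ Z/2 ⊕ Z/2 ⊕ Z/2
Ȟ^1: (1−0)−1=0 ⇒ 0
Ȟ^2: (0−0)−0=0 ⇒ 0

Ȟ^0 ≅ Z/2 ⊕ Z/2 ⊕ Z/2,  Ȟ^1 ≅ 0,  Ȟ^2 ≅ 0


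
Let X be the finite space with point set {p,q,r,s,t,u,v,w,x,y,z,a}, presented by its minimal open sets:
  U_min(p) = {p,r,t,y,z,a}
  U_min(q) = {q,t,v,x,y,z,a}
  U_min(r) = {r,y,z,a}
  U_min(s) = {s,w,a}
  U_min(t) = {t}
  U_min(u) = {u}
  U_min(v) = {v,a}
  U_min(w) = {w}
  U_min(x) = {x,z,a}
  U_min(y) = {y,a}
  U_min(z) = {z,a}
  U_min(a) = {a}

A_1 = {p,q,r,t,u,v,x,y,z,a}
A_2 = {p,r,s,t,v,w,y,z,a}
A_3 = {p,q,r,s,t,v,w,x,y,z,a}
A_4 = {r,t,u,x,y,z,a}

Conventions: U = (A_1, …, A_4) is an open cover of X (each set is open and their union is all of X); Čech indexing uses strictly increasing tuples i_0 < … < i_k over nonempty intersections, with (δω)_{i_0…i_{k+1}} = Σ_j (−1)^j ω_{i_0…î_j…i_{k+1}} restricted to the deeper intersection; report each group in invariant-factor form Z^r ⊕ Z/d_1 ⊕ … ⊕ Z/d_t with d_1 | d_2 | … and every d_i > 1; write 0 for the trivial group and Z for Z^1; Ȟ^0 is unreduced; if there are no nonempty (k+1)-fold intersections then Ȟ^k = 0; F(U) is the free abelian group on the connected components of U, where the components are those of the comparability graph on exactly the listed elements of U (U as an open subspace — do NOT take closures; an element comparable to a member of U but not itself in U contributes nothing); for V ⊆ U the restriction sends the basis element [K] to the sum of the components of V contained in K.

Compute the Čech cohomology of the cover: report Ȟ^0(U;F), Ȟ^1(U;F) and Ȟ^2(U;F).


nonempty intersections:
  A12={p,r,t,v,y,z,a} A13={p,q,r,t,v,x,y,z,a} A14={r,t,u,x,y,z,a} A23={p,r,s,t,v,w,y,z,a} A24={r,t,y,z,a} A34={r,t,x,y,z,a}
  A123={p,r,t,v,y,z,a} A124={r,t,y,z,a} A134={r,t,x,y,z,a} A234={r,t,y,z,a}
  A1234={r,t,y,z,a}
components per intersection:
  A1: {p,q,r,t,v,x,y,z,a} {u}
  A2: {p,r,s,t,v,w,y,z,a}
  A3: {p,q,r,s,t,v,w,x,y,z,a}
  A4: {r,x,y,z,a} {t} {u}
  A12: {p,r,t,v,y,z,a}
  A13: {p,q,r,t,v,x,y,z,a}
  A14: {r,x,y,z,a} {t} {u}
  A23: {p,r,s,t,v,w,y,z,a}
  A24: {r,y,z,a} {t}
  A34: {r,x,y,z,a} {t}
  A123: {p,r,t,v,y,z,a}
  A124: {r,y,z,a} {t}
  A134: {r,x,y,z,a} {t}
  A234: {r,y,z,a} {t}
  A1234: {r,y,z,a} {t}
C dims 7,10,7,2; δ0: rk 5, SNF 1^5; δ1: rk 5, SNF 1^5; δ2: rk 2, SNF 1^2
Ȟ^0: (7−5)−0=2 ⇒ Z^2
Ȟ^1: (10−5)−5=0 ⇒ 0
Ȟ^2: (7−2)−5=0 ⇒ 0

Ȟ^0 = Z^2,  Ȟ^1 = 0,  Ȟ^2 = 0


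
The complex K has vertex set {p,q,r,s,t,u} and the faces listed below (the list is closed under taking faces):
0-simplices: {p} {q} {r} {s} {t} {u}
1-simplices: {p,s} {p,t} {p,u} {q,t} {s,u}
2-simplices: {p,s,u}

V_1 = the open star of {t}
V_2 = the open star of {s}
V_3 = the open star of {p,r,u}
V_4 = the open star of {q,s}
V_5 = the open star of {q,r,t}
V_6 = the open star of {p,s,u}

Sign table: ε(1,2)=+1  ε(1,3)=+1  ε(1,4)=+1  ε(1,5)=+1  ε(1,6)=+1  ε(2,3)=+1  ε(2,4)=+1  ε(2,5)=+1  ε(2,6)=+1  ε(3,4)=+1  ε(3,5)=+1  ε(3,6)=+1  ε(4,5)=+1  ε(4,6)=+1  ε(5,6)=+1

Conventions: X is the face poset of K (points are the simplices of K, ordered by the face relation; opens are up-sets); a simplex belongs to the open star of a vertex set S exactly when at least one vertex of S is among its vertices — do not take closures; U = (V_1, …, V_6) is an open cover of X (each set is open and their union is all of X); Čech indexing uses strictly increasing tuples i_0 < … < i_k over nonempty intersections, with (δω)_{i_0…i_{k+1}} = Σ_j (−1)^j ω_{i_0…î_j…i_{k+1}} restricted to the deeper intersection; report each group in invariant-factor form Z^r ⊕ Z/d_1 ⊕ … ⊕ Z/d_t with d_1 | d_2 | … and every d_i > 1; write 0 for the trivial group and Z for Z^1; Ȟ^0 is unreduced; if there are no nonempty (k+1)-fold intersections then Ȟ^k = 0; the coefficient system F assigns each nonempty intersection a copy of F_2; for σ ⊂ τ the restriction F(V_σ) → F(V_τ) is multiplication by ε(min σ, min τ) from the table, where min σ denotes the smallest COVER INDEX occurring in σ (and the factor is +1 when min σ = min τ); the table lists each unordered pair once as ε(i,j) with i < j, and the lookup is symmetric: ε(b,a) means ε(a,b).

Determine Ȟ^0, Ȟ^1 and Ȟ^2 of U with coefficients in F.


intersection data:
  V1={{t},{p,t},{q,t}} V2={{s},{p,s},{s,u},{p,s,u}} V3={{p},{r},{u},{p,s},{p,t},{p,u},{s,u},{p,s,u}} V4={{q},{s},{p,s},{q,t},{s,u},{p,s,u}} V5={{q},{r},{t},{p,t},{q,t}} V6={{p},{s},{u},{p,s},{p,t},{p,u},{s,u},{p,s,u}}
  V13={{p,t}} V14={{q,t}} V15={{t},{p,t},{q,t}} V16={{p,t}} V23={{p,s},{s,u},{p,s,u}} V24={{s},{p,s},{s,u},{p,s,u}} V26={{s},{p,s},{s,u},{p,s,u}} V34={{p,s},{s,u},{p,s,u}} V35={{r},{p,t}} V36={{p},{u},{p,s},{p,t},{p,u},{s,u},{p,s,u}} V45={{q},{q,t}} V46={{s},{p,s},{s,u},{p,s,u}} V56={{p,t}}
  V135={{p,t}} V136={{p,t}} V145={{q,t}} V156={{p,t}} V234={{p,s},{s,u},{p,s,u}} V236={{p,s},{s,u},{p,s,u}} V246={{s},{p,s},{s,u},{p,s,u}} V346={{p,s},{s,u},{p,s,u}} V356={{p,t}}
  V1356={{p,t}} V2346={{p,s},{s,u},{p,s,u}}
C dims 6,13,9,2; δ0: rk_F2 5; δ1: rk_F2 7; δ2: rk_F2 2
Ȟ^0 = (6 − 5) − 0 = 1, so Ȟ^0 ≅ Z/2
Ȟ^1 = (13 − 7) − 5 = 1, so Ȟ^1 ≅ Z/2
Ȟ^2 = (9 − 2) − 7 = 0, so Ȟ^2 ≅ 0

Ȟ^0 = Z/2, Ȟ^1 = Z/2, Ȟ^2 = 0


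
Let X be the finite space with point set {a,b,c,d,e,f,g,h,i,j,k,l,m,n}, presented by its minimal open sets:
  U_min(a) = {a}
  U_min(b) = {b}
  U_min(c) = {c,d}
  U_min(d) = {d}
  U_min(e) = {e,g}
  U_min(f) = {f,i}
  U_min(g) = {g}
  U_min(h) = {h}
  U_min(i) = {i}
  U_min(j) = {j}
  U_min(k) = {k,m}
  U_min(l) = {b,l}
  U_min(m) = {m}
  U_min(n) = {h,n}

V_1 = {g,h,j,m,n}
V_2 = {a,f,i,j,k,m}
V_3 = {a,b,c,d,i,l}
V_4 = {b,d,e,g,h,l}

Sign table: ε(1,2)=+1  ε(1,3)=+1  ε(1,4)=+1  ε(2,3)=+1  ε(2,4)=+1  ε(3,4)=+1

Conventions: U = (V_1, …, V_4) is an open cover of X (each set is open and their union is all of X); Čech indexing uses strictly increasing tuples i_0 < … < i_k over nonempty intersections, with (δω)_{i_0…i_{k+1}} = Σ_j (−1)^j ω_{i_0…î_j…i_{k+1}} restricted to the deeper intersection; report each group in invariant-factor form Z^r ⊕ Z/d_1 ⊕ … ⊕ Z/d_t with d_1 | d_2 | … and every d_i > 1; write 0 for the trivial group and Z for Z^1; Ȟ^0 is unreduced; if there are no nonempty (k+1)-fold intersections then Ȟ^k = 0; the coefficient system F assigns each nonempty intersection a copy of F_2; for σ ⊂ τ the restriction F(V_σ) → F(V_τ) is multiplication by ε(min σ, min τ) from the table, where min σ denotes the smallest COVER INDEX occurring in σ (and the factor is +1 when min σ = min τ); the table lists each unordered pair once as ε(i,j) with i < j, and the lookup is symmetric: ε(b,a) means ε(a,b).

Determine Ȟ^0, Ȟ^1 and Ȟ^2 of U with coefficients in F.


nerve simplices:
  V12={j,m} V14={g,h} V23={a,i} V34={b,d,l}
C dims 4,4; δ0: rk_F2 3
degree 0: 4−3−0 = 1 → Ȟ^0 ≅ Z/2
degree 1: 4−0−3 = 1 → Ȟ^1 ≅ Z/2
degree 2: 0−0−0 = 0 → Ȟ^2 ≅ 0

Ȟ^0(U;F) ≅ Z/2, Ȟ^1(U;F) ≅ Z/2 and Ȟ^2(U;F) ≅ 0


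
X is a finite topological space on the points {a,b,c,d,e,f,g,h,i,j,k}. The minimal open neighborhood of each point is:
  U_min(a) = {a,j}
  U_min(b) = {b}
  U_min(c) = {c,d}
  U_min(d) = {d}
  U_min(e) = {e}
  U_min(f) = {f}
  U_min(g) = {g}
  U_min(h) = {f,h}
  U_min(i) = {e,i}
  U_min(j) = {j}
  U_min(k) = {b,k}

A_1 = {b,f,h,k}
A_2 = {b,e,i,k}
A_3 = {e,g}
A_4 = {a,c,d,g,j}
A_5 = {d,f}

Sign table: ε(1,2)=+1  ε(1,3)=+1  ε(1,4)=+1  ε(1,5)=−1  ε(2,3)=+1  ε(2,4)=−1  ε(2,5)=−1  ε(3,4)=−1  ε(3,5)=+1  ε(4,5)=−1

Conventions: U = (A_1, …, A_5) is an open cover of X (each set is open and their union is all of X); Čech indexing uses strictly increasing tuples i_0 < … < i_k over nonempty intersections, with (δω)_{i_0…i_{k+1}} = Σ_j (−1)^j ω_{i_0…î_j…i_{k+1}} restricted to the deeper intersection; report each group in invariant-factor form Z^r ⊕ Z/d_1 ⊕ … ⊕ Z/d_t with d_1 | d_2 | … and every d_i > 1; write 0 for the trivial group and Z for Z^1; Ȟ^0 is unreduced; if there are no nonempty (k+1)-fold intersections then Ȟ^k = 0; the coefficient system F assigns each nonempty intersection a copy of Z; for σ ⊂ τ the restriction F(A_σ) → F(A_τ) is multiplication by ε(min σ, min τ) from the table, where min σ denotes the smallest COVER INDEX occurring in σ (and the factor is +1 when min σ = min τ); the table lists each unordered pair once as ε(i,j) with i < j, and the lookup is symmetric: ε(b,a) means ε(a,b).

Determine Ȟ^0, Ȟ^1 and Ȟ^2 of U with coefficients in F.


Ȟ^0 ≅ 0,  Ȟ^1 ≅ Z/2,  Ȟ^2 ≅ 0

nonempty intersections:
  A12={b,k} A15={f} A23={e} A34={g} A45={d}
C dims 5,5; δ0: rk 5, SNF 1^4·2
Ȟ^0: (5−5)−0=0 ⇒ 0
Ȟ^1: (5−0)−5=0 plus torsion [2] ⇒ Z/2
Ȟ^2: (0−0)−0=0 ⇒ 0


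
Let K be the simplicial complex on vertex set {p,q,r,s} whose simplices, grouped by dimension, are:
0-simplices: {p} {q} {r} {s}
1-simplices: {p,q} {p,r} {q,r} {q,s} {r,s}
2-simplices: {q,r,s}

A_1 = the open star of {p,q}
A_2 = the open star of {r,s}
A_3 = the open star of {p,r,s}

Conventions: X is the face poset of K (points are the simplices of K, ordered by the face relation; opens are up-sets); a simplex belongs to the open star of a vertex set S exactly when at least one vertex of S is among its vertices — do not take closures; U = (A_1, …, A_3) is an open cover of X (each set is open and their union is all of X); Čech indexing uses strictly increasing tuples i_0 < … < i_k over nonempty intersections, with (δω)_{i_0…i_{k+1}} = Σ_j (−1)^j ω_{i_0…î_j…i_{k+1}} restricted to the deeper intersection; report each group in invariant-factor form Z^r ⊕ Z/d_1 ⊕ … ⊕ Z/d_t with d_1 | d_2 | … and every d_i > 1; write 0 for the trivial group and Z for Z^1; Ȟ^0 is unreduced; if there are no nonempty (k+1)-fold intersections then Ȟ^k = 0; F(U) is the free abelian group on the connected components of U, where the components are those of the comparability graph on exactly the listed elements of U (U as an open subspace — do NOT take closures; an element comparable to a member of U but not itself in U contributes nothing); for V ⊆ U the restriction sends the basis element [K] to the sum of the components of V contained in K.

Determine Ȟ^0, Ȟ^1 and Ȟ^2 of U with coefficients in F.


Ȟ^0(U;F) ≅ Z, Ȟ^1(U;F) ≅ Z, Ȟ^2(U;F) ≅ 0

cover nerve:
  A1={{p},{q},{p,q},{p,r},{q,r},{q,s},{q,r,s}} A2={{r},{s},{p,r},{q,r},{q,s},{r,s},{q,r,s}} A3={{p},{r},{s},{p,q},{p,r},{q,r},{q,s},{r,s},{q,r,s}}
  A12={{p,r},{q,r},{q,s},{q,r,s}} A13={{p},{p,q},{p,r},{q,r},{q,s},{q,r,s}} A23={{r},{s},{p,r},{q,r},{q,s},{r,s},{q,r,s}}
  A123={{p,r},{q,r},{q,s},{q,r,s}}
components per intersection:
  A1: {{p},{q},{p,q},{p,r},{q,r},{q,s},{q,r,s}}
  A2: {{r},{s},{p,r},{q,r},{q,s},{r,s},{q,r,s}}
  A3: {{p},{r},{s},{p,q},{p,r},{q,r},{q,s},{r,s},{q,r,s}}
  A12: {{p,r}} {{q,r},{q,s},{q,r,s}}
  A13: {{p},{p,q},{p,r}} {{q,r},{q,s},{q,r,s}}
  A23: {{r},{s},{p,r},{q,r},{q,s},{r,s},{q,r,s}}
  A123: {{p,r}} {{q,r},{q,s},{q,r,s}}
C dims 3,5,2; δ0: rk 2, SNF 1^2; δ1: rk 2, SNF 1^2
Ȟ^0: (3−2)−0=1 ⇒ Z
Ȟ^1: (5−2)−2=1 ⇒ Z
Ȟ^2: (2−0)−2=0 ⇒ 0


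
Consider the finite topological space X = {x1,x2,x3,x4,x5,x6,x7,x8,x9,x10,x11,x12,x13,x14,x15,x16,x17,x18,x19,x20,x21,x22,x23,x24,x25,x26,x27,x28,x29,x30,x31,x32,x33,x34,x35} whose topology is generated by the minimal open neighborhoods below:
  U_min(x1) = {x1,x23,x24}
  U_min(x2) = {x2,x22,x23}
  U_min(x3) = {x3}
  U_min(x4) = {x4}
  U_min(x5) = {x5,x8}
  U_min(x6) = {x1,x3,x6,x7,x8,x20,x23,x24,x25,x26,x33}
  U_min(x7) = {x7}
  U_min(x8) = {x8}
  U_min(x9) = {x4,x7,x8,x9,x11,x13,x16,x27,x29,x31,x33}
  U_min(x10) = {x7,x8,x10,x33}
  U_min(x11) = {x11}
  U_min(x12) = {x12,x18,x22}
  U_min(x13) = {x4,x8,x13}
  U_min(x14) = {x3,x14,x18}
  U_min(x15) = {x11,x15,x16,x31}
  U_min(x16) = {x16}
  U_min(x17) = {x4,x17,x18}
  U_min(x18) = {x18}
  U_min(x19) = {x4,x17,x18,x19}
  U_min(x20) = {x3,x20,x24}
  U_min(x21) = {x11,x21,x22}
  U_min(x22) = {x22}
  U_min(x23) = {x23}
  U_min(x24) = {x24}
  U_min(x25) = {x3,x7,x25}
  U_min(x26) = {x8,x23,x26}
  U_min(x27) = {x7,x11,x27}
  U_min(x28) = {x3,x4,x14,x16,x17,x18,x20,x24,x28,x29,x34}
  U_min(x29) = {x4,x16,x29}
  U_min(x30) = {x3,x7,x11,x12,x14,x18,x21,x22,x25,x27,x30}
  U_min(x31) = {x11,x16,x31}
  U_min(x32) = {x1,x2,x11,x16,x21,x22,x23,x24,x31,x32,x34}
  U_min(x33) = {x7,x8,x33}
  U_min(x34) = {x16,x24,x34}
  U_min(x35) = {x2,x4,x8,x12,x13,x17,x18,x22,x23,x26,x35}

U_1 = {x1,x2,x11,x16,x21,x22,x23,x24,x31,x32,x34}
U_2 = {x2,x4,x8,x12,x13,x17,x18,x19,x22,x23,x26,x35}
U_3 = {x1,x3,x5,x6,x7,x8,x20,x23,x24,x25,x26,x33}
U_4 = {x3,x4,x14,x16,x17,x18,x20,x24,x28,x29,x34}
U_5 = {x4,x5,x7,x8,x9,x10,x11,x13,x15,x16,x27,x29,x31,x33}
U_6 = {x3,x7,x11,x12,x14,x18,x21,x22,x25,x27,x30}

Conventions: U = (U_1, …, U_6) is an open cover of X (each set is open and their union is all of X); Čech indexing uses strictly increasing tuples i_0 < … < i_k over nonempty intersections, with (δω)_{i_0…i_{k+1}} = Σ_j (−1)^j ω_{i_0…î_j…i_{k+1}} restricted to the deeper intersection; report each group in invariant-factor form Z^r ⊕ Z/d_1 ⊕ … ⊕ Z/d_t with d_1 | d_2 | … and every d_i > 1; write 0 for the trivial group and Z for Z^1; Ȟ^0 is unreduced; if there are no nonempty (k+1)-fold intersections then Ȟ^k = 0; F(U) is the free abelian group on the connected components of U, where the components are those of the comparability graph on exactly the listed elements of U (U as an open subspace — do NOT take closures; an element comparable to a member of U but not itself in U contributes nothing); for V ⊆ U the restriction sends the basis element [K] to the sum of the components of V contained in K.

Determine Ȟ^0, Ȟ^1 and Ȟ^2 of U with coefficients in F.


nerve of the cover:
  U12={x2,x22,x23} U13={x1,x23,x24} U14={x16,x24,x34} U15={x11,x16,x31} U16={x11,x21,x22} U23={x8,x23,x26} U24={x4,x17,x18} U25={x4,x8,x13} U26={x12,x18,x22} U34={x3,x20,x24} U35={x5,x7,x8,x33} U36={x3,x7,x25} U45={x4,x16,x29} U46={x3,x14,x18} U56={x7,x11,x27}
  U123={x23} U126={x22} U134={x24} U145={x16} U156={x11} U235={x8} U245={x4} U246={x18} U346={x3} U356={x7}
components per intersection:
  U1: {x1,x2,x11,x16,x21,x22,x23,x24,x31,x32,x34}
  U2: {x2,x4,x8,x12,x13,x17,x18,x19,x22,x23,x26,x35}
  U3: {x1,x3,x5,x6,x7,x8,x20,x23,x24,x25,x26,x33}
  U4: {x3,x4,x14,x16,x17,x18,x20,x24,x28,x29,x34}
  U5: {x4,x5,x7,x8,x9,x10,x11,x13,x15,x16,x27,x29,x31,x33}
  U6: {x3,x7,x11,x12,x14,x18,x21,x22,x25,x27,x30}
  U12: {x2,x22,x23}
  U13: {x1,x23,x24}
  U14: {x16,x24,x34}
  U15: {x11,x16,x31}
  U16: {x11,x21,x22}
  U23: {x8,x23,x26}
  U24: {x4,x17,x18}
  U25: {x4,x8,x13}
  U26: {x12,x18,x22}
  U34: {x3,x20,x24}
  U35: {x5,x7,x8,x33}
  U36: {x3,x7,x25}
  U45: {x4,x16,x29}
  U46: {x3,x14,x18}
  U56: {x7,x11,x27}
  U123: {x23}
  U126: {x22}
  U134: {x24}
  U145: {x16}
  U156: {x11}
  U235: {x8}
  U245: {x4}
  U246: {x18}
  U346: {x3}
  U356: {x7}
C dims 6,15,10; δ0: rk 5, SNF 1^5; δ1: rk 10, SNF 1^9·2
Ȟ^0 = (6 − 5) − 0 = 1, so Ȟ^0 ≅ Z
Ȟ^1 = (15 − 10) − 5 = 0, so Ȟ^1 ≅ 0
Ȟ^2 = (10 − 0) − 10 = 0 plus torsion [2], so Ȟ^2 ≅ Z/2

Ȟ^0 ≅ Z, Ȟ^1 ≅ 0, Ȟ^2 ≅ Z/2


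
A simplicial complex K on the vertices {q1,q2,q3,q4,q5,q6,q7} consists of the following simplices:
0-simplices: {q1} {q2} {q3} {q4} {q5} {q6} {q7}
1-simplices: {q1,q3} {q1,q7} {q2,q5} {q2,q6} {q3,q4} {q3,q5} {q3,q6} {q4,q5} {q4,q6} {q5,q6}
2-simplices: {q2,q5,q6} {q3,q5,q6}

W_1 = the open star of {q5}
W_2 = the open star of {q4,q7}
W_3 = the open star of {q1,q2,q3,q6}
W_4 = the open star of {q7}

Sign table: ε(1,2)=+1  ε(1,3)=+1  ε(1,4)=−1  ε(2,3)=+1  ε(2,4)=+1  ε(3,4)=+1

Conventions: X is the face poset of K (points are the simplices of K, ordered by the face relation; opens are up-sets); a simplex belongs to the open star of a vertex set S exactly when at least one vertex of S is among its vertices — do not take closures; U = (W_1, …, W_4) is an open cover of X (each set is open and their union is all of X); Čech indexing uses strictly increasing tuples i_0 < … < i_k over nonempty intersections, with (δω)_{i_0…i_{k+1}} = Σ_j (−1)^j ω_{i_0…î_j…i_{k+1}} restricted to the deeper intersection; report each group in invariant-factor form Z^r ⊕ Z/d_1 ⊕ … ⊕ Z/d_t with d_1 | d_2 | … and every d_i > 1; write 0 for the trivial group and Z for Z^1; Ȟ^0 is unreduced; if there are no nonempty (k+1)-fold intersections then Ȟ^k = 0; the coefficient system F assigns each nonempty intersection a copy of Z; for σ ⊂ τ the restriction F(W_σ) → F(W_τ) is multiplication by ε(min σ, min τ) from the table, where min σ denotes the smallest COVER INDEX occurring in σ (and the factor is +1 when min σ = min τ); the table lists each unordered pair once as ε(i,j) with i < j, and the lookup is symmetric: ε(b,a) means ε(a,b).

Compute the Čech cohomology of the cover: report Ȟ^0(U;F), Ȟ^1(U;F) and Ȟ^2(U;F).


Ȟ^0 ≅ Z, Ȟ^1 ≅ Z and Ȟ^2 ≅ 0

nerve of the cover:
  W1={{q5},{q2,q5},{q3,q5},{q4,q5},{q5,q6},{q2,q5,q6},{q3,q5,q6}} W2={{q4},{q7},{q1,q7},{q3,q4},{q4,q5},{q4,q6}} W3={{q1},{q2},{q3},{q6},{q1,q3},{q1,q7},{q2,q5},{q2,q6},{q3,q4},{q3,q5},{q3,q6},{q4,q6},{q5,q6},{q2,q5,q6},{q3,q5,q6}} W4={{q7},{q1,q7}}
  W12={{q4,q5}} W13={{q2,q5},{q3,q5},{q5,q6},{q2,q5,q6},{q3,q5,q6}} W23={{q1,q7},{q3,q4},{q4,q6}} W24={{q7},{q1,q7}} W34={{q1,q7}}
  W234={{q1,q7}}
C dims 4,5,1; δ0: rk 3, SNF 1^3; δ1: rk 1, SNF 1^1
Ȟ^0 = (4 − 3) − 0 = 1, so Ȟ^0 ≅ Z
Ȟ^1 = (5 − 1) − 3 = 1, so Ȟ^1 ≅ Z
Ȟ^2 = (1 − 0) − 1 = 0, so Ȟ^2 ≅ 0
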